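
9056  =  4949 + 4107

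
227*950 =215650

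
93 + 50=143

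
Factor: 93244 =2^2*23311^1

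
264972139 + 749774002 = 1014746141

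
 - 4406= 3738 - 8144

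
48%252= 48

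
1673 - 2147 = - 474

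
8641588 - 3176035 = 5465553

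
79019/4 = 19754 + 3/4 = 19754.75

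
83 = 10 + 73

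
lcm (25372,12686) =25372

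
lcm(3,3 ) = 3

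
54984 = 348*158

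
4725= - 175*( - 27 )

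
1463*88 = 128744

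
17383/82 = 17383/82 = 211.99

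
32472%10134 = 2070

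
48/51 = 16/17 = 0.94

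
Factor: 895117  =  53^1*16889^1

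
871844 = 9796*89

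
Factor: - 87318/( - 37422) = 3^( - 1)*7^1=7/3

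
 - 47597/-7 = 6799 + 4/7=6799.57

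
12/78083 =12/78083 = 0.00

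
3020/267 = 3020/267  =  11.31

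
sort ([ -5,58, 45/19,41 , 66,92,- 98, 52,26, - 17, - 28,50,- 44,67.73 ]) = [ - 98,-44,-28, - 17, - 5 , 45/19, 26,41 , 50,52, 58, 66, 67.73, 92]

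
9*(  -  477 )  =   - 4293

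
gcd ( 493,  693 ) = 1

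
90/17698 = 45/8849= 0.01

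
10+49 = 59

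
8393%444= 401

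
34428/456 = 75  +  1/2=75.50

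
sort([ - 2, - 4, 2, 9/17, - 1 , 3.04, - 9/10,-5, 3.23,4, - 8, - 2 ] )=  [ - 8, - 5, - 4, - 2, - 2,-1, - 9/10,  9/17,2,  3.04,3.23, 4]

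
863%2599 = 863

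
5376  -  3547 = 1829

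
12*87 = 1044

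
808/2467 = 808/2467 = 0.33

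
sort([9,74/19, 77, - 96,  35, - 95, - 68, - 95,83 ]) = [ - 96, - 95, - 95,  -  68,74/19 , 9,35, 77,  83 ]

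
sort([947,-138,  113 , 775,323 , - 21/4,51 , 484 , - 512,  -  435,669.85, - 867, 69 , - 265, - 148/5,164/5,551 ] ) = [ - 867, - 512  , - 435, - 265, - 138 , - 148/5,-21/4, 164/5,51,69,113,323,484 , 551 , 669.85, 775 , 947 ] 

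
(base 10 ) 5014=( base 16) 1396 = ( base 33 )4JV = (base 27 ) 6nj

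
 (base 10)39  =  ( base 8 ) 47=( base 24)1F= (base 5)124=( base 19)21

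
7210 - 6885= 325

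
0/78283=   0 =0.00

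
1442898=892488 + 550410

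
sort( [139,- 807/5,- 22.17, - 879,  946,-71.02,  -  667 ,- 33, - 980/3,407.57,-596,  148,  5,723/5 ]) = [ - 879,-667 , - 596,-980/3, - 807/5,-71.02, -33 , - 22.17,5 , 139, 723/5, 148,407.57,946] 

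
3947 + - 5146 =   -  1199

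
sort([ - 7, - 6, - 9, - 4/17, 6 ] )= [ - 9, - 7, - 6 , - 4/17,6]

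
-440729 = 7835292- 8276021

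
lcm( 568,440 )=31240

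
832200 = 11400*73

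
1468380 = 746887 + 721493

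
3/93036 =1/31012=0.00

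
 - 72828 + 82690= 9862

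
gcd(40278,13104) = 42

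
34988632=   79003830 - 44015198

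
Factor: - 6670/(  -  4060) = 23/14 = 2^(  -  1) * 7^(  -  1 ) * 23^1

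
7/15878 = 7/15878   =  0.00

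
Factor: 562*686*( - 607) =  - 2^2*7^3 *281^1*607^1 = - 234017924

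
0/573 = 0=0.00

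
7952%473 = 384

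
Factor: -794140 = -2^2 * 5^1*59^1*673^1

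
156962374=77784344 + 79178030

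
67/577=67/577 = 0.12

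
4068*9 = 36612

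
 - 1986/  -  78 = 25 + 6/13=25.46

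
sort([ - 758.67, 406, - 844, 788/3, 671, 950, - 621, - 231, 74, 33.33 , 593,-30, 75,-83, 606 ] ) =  [  -  844, - 758.67,-621 , - 231, - 83, - 30, 33.33,74,75,  788/3 , 406 , 593, 606, 671, 950 ]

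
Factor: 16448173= 7^2*103^1*3259^1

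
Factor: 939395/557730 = 187879/111546=2^( - 1)*3^( - 2)*89^1 * 2111^1*6197^( - 1)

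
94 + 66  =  160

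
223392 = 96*2327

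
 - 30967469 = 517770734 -548738203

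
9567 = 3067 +6500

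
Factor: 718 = 2^1*359^1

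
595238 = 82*7259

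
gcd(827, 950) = 1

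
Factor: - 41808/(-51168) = 67/82 = 2^( -1) * 41^(-1) * 67^1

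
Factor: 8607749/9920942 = 2^( - 1 )*4960471^( -1) * 8607749^1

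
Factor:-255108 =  - 2^2 * 3^1*7^1*3037^1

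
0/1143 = 0=0.00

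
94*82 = 7708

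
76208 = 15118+61090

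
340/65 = 5+3/13= 5.23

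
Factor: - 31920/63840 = -1/2 = - 2^(-1 ) 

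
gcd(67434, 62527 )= 1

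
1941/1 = 1941 = 1941.00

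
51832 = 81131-29299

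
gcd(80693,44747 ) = 1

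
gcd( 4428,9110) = 2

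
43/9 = 4  +  7/9 =4.78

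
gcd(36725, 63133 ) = 1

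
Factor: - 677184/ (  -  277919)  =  2^6*3^1*3527^1*277919^( - 1)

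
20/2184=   5/546=0.01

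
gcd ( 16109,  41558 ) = 1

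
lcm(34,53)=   1802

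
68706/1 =68706  =  68706.00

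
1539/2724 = 513/908 = 0.56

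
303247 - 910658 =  - 607411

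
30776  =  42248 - 11472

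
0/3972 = 0 = 0.00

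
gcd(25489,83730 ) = 1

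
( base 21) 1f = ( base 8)44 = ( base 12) 30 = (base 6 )100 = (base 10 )36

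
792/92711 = 792/92711  =  0.01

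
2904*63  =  182952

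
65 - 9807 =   -  9742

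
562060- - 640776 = 1202836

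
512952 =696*737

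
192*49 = 9408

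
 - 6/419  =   - 6/419 = - 0.01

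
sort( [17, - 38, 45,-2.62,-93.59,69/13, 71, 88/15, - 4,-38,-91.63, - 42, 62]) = [-93.59,-91.63,-42,-38,-38,-4,-2.62, 69/13, 88/15, 17,45, 62, 71]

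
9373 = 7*1339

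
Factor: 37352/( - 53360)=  - 7/10=- 2^ ( - 1) * 5^( - 1 )*7^1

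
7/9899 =7/9899 =0.00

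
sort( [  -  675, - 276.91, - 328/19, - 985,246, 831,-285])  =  [ - 985,-675,-285,-276.91, - 328/19, 246,831]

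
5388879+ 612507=6001386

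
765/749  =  765/749= 1.02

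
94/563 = 94/563 = 0.17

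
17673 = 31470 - 13797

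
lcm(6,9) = 18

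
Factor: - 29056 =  - 2^7*227^1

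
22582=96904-74322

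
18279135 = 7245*2523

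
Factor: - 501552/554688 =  - 2^( - 2 )*3^2*43^1*107^( - 1) = - 387/428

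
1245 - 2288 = - 1043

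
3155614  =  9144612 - 5988998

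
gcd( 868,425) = 1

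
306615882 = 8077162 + 298538720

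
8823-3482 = 5341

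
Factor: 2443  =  7^1 *349^1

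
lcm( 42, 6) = 42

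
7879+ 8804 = 16683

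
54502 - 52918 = 1584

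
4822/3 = 1607 + 1/3 = 1607.33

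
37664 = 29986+7678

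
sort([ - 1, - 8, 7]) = [ - 8, -1, 7 ]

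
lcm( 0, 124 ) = 0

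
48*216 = 10368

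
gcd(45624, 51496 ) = 8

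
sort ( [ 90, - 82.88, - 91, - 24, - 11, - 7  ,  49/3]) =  [ - 91, - 82.88,-24, - 11, - 7, 49/3,90]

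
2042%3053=2042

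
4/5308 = 1/1327 = 0.00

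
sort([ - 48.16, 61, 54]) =[-48.16, 54,61] 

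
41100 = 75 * 548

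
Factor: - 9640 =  - 2^3*5^1*241^1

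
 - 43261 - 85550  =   - 128811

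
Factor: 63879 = 3^1*107^1*199^1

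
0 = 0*3112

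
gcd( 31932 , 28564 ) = 4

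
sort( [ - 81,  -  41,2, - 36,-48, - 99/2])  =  [  -  81, - 99/2, - 48,-41,- 36,2 ]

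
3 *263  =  789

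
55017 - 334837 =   -  279820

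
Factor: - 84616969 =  - 2749^1*30781^1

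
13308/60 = 1109/5 = 221.80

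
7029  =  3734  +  3295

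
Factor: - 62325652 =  - 2^2*61^1*179^1*1427^1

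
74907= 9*8323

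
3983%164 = 47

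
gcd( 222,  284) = 2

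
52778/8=26389/4 = 6597.25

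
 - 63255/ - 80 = 790 + 11/16 = 790.69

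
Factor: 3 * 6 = 18 = 2^1 * 3^2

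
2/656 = 1/328 = 0.00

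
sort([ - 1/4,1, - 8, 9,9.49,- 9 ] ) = [ - 9, - 8,-1/4,  1,9,9.49]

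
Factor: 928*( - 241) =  - 2^5*29^1 * 241^1= - 223648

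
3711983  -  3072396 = 639587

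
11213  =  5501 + 5712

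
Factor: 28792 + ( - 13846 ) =2^1*3^1*47^1*53^1 =14946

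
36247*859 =31136173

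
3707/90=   41+17/90 = 41.19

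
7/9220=7/9220 = 0.00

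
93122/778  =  46561/389= 119.69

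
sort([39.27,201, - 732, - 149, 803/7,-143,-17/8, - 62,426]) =[-732  ,-149, - 143, - 62,- 17/8,39.27,803/7,201, 426 ] 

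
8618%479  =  475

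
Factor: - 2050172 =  - 2^2*512543^1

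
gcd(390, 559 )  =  13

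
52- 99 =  - 47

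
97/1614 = 97/1614 = 0.06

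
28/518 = 2/37 = 0.05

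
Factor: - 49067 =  - 139^1*353^1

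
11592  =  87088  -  75496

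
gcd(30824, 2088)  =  8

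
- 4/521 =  - 4/521 = - 0.01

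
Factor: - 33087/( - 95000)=2^ ( - 3)*3^1* 5^( - 4)*19^ ( - 1)  *  41^1*269^1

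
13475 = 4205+9270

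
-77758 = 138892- 216650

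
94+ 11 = 105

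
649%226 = 197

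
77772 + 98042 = 175814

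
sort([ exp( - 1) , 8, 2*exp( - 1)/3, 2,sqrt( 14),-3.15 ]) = [ -3.15, 2*exp( - 1)/3, exp( - 1 ), 2, sqrt(14 ), 8]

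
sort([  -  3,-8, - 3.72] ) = [  -  8, - 3.72, - 3]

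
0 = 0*13861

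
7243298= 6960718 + 282580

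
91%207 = 91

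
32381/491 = 65+466/491 = 65.95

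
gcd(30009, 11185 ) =1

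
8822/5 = 8822/5 = 1764.40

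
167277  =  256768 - 89491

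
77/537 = 77/537 = 0.14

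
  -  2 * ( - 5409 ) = 10818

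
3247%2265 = 982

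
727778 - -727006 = 1454784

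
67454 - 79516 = - 12062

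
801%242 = 75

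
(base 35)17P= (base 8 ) 2727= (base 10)1495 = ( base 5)21440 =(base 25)29K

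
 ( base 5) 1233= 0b11000001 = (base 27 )74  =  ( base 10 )193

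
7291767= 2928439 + 4363328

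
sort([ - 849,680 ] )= [  -  849, 680 ]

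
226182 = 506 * 447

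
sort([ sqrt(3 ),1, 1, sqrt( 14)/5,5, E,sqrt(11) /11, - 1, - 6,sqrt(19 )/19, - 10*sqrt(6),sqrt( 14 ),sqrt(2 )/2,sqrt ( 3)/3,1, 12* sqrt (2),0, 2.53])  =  [  -  10*sqrt( 6), - 6, - 1, 0, sqrt(19 ) /19, sqrt (11)/11, sqrt(3 ) /3,sqrt(2 )/2,  sqrt(14) /5,1,1, 1,sqrt ( 3),2.53,E,sqrt(14),5, 12 * sqrt(2)]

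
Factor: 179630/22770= 71/9 = 3^( - 2 ) *71^1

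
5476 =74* 74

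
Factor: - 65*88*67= - 383240 = -2^3*5^1*11^1 * 13^1  *67^1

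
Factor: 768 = 2^8*3^1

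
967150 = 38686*25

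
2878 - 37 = 2841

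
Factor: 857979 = 3^3*43^1*739^1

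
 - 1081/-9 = 1081/9 = 120.11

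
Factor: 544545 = 3^2  *  5^1 * 12101^1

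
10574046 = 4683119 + 5890927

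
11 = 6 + 5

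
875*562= 491750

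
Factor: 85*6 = 2^1*3^1*5^1*17^1 = 510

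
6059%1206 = 29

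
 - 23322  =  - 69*338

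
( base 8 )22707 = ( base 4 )2113013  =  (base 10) 9671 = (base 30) amb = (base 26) e7p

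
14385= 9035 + 5350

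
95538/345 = 31846/115 = 276.92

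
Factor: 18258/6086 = 3 = 3^1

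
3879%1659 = 561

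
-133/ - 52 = 133/52 = 2.56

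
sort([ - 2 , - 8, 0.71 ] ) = [ - 8,- 2, 0.71 ]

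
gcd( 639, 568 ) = 71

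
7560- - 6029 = 13589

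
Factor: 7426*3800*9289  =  262124433200 = 2^4*5^2*7^1*19^1*47^1*79^1*1327^1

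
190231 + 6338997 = 6529228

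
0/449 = 0  =  0.00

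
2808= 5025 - 2217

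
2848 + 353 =3201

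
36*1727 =62172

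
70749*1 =70749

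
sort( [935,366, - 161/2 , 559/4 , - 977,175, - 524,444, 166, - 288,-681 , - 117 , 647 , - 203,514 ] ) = [ - 977, -681 , - 524, - 288 , - 203,  -  117, - 161/2,559/4, 166 , 175 , 366,444,514,  647, 935 ]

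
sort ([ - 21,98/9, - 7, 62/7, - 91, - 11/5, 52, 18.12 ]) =[ - 91, - 21, - 7, - 11/5,62/7,98/9,18.12, 52 ] 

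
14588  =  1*14588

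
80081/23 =80081/23 = 3481.78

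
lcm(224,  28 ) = 224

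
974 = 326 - - 648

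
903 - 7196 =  - 6293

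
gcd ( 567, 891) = 81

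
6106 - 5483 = 623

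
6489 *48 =311472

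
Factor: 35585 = 5^1*11^1  *  647^1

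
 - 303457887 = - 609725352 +306267465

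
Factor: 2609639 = 2609639^1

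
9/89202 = 3/29734 = 0.00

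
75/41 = 75/41 = 1.83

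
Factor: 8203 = 13^1*631^1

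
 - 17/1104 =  - 17/1104 = -  0.02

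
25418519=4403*5773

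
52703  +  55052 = 107755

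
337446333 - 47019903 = 290426430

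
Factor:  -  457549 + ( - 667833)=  - 1125382  =  - 2^1*562691^1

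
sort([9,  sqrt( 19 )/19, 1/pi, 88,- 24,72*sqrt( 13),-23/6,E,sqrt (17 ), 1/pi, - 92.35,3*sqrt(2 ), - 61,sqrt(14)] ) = [ - 92.35,  -  61,-24,-23/6,sqrt( 19)/19,  1/pi , 1/pi,E , sqrt( 14 ),  sqrt (17),3*sqrt( 2 ),9,88 , 72 * sqrt(13 )]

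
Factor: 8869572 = 2^2*3^2*433^1 * 569^1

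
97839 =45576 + 52263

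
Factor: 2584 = 2^3*17^1*19^1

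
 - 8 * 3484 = -27872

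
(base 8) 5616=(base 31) 32D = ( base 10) 2958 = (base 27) 41f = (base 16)b8e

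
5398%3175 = 2223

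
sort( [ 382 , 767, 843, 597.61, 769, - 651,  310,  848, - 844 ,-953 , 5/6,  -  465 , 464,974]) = [  -  953, - 844, - 651,-465,5/6, 310, 382, 464,597.61, 767, 769 , 843 , 848,974] 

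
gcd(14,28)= 14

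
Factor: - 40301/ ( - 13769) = 7^( - 2)*191^1*211^1*281^(-1 )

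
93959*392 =36831928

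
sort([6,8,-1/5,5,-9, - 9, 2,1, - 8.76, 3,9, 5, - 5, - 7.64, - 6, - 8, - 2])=[ - 9,  -  9,-8.76, - 8, - 7.64, -6, - 5, - 2,  -  1/5, 1,  2, 3,  5 , 5,6,8,9]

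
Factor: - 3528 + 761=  -2767^1 = -2767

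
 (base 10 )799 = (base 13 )496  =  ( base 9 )1077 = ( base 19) 241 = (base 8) 1437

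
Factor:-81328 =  - 2^4 * 13^1*17^1*23^1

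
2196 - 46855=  - 44659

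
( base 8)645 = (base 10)421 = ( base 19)133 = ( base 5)3141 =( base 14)221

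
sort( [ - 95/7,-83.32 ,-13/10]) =[ -83.32 ,-95/7, - 13/10] 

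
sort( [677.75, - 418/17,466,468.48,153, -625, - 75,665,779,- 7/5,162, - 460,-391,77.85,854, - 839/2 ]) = [ - 625,  -  460, - 839/2,-391, - 75, - 418/17, - 7/5,77.85, 153,162,466,468.48, 665,677.75 , 779, 854]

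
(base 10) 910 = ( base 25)1BA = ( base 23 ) 1gd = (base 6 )4114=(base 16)38e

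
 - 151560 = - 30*5052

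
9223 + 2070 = 11293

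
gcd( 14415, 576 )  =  3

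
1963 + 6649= 8612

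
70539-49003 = 21536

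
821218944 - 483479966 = 337738978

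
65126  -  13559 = 51567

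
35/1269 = 35/1269 = 0.03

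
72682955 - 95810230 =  - 23127275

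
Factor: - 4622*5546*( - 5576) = 2^5*17^1  *  41^1*47^1 * 59^1*2311^1 = 142933020512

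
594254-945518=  - 351264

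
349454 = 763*458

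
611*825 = 504075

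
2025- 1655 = 370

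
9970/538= 4985/269 = 18.53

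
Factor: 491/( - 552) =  - 2^( - 3)*3^( - 1 )*23^( - 1 )* 491^1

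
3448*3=10344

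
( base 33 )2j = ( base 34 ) 2h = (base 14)61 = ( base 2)1010101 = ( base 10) 85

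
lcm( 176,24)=528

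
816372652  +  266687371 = 1083060023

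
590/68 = 8+23/34 = 8.68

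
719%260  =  199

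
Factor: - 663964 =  - 2^2*7^1*23^1*1031^1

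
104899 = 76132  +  28767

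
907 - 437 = 470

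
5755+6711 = 12466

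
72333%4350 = 2733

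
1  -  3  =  - 2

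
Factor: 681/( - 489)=- 227/163 = - 163^ (-1 )*227^1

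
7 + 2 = 9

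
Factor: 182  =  2^1*7^1*13^1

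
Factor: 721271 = 139^1*5189^1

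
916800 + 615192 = 1531992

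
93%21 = 9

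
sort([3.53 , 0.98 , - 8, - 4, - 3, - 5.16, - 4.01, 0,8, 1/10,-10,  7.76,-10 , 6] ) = [ - 10  , -10,-8, -5.16, - 4.01,  -  4, - 3, 0, 1/10, 0.98,3.53,  6, 7.76,8]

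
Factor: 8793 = 3^2*977^1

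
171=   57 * 3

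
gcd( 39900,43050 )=1050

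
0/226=0 = 0.00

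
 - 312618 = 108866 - 421484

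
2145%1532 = 613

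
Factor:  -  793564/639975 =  - 2^2* 3^(  -  1 )  *  5^ ( - 2)*7^(-1 ) * 23^ ( - 1 )* 53^( - 1 )*198391^1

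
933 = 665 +268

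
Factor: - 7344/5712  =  -3^2*7^( - 1 ) = - 9/7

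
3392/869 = 3392/869 = 3.90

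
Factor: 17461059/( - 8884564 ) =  - 2^( - 2)*3^1*7^1 * 11^1*13^( - 1)*269^1*281^1*170857^( - 1 ) 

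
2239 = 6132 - 3893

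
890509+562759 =1453268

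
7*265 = 1855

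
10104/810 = 12+64/135 = 12.47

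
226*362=81812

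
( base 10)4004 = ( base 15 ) 12BE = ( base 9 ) 5438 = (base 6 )30312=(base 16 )FA4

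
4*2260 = 9040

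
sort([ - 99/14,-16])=[-16, - 99/14 ]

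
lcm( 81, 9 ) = 81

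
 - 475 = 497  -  972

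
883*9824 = 8674592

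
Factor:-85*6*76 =-38760 = -2^3*3^1*5^1*17^1*19^1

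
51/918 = 1/18 = 0.06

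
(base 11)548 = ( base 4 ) 22101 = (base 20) 1CH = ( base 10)657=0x291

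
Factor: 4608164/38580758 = 2304082/19290379= 2^1*11^2*1223^ ( - 1 ) * 9521^1*15773^( - 1)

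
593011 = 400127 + 192884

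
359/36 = 359/36  =  9.97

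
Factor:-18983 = -41^1*463^1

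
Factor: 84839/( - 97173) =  - 3^( - 3 )*43^1 *59^( -1 )*61^( - 1)*1973^1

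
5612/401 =13 + 399/401 = 14.00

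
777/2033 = 777/2033=0.38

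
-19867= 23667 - 43534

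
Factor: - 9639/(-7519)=3^4*7^1*17^1 * 73^( - 1)*103^( - 1)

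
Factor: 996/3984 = 2^( - 2 ) = 1/4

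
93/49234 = 93/49234 = 0.00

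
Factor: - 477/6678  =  -1/14  =  - 2^ (  -  1)*7^(  -  1 ) 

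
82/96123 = 82/96123 = 0.00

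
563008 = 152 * 3704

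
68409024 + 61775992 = 130185016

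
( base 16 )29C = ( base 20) 1D8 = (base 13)3c5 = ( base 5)10133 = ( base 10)668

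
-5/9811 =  - 5/9811  =  - 0.00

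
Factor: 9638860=2^2 * 5^1 * 7^1*11^2 * 569^1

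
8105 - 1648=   6457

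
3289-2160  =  1129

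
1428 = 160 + 1268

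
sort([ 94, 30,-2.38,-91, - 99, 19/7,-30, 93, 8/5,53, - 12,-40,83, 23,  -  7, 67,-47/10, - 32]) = [-99,-91,-40,- 32, - 30,  -  12, - 7, - 47/10,  -  2.38,8/5, 19/7, 23, 30, 53, 67, 83, 93,94]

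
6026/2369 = 2 + 56/103 = 2.54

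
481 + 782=1263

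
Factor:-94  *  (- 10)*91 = 85540 = 2^2*5^1*7^1*13^1*47^1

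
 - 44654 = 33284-77938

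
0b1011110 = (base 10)94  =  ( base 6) 234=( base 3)10111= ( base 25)3J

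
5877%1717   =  726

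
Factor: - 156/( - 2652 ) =1/17 = 17^( - 1)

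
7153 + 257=7410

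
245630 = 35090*7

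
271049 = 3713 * 73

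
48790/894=54+ 257/447= 54.57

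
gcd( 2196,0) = 2196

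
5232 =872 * 6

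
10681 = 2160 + 8521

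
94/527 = 94/527 = 0.18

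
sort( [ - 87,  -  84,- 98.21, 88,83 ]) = [  -  98.21, - 87, - 84, 83,88] 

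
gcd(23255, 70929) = 1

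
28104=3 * 9368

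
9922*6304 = 62548288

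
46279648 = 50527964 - 4248316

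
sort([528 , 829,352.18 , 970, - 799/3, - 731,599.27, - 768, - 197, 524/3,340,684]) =[ - 768, - 731,-799/3, - 197,  524/3,340,352.18, 528, 599.27,  684, 829, 970]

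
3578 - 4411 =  - 833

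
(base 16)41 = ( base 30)25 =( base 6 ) 145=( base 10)65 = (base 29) 27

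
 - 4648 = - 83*56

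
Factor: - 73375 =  -5^3*587^1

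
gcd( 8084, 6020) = 172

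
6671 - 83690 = -77019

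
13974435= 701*19935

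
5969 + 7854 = 13823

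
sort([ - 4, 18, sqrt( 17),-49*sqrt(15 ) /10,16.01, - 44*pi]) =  [ - 44*pi,  -  49*sqrt(  15 )/10,  -  4, sqrt(17 ), 16.01, 18] 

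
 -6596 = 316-6912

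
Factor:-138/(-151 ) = 2^1 * 3^1*23^1*151^(  -  1)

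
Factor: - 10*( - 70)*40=28000 = 2^5*  5^3* 7^1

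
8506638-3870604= 4636034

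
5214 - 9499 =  - 4285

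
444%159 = 126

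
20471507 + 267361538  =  287833045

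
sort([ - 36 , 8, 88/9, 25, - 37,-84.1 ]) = [ - 84.1,  -  37, -36,  8 , 88/9,25]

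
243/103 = 2 + 37/103= 2.36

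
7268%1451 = 13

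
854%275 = 29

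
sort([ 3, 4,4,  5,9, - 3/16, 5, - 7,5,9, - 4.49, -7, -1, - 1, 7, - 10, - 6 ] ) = [ - 10, - 7, - 7, -6, - 4.49,  -  1, - 1 , - 3/16 , 3, 4,4,5, 5,5,  7, 9,  9 ]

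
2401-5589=  -  3188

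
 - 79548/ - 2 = 39774/1 = 39774.00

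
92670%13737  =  10248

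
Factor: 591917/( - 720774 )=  - 2^( - 1 ) * 3^(-2) * 23^( - 1 ) * 41^1*1741^( - 1)*14437^1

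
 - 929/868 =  - 2  +  807/868= - 1.07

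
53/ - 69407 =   -  53/69407 =- 0.00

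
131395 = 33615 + 97780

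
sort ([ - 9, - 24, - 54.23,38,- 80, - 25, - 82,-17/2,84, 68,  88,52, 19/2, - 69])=[ - 82, - 80, - 69, - 54.23, - 25, - 24, - 9, - 17/2,19/2 , 38, 52,68, 84, 88]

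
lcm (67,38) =2546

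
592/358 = 296/179 = 1.65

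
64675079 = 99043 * 653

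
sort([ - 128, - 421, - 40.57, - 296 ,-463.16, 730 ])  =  [ - 463.16, - 421,  -  296, - 128, - 40.57,730] 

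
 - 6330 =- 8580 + 2250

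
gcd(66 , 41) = 1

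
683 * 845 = 577135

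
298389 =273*1093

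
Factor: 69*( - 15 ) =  - 3^2  *5^1*23^1=- 1035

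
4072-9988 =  - 5916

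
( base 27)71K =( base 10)5150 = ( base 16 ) 141e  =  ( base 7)21005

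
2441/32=76 + 9/32 = 76.28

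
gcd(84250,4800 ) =50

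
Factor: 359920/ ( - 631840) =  - 409/718 =- 2^ ( - 1)*359^(-1)*409^1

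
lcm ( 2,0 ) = 0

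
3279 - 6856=  -  3577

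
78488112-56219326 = 22268786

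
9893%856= 477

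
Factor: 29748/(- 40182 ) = -134/181 = - 2^1*67^1*181^(- 1)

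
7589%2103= 1280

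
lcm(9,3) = 9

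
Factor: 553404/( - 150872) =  - 2^ (- 1) * 3^1*107^1*431^1*18859^( - 1 ) = -138351/37718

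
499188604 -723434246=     -  224245642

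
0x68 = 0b1101000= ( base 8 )150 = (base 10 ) 104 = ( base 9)125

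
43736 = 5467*8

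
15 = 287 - 272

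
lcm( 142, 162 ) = 11502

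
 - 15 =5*( - 3)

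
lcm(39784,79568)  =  79568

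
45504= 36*1264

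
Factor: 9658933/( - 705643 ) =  - 101^1 * 95633^1 * 705643^( - 1 ) 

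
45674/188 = 242 + 89/94 = 242.95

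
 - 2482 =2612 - 5094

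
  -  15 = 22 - 37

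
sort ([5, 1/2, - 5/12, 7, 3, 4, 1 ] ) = [ - 5/12,1/2,1, 3  ,  4 , 5, 7 ] 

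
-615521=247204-862725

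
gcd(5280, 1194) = 6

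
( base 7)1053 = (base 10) 381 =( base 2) 101111101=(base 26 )eh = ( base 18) 133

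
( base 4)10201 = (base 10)289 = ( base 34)8h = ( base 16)121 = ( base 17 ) 100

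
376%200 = 176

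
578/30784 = 289/15392 = 0.02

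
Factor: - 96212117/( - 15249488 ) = 2^( - 4)*41^1*293^1 * 8009^1*953093^( - 1 )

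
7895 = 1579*5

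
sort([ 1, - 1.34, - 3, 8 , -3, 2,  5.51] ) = [  -  3, - 3, - 1.34, 1, 2, 5.51, 8]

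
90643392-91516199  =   - 872807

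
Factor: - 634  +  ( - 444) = - 1078 = - 2^1*7^2*11^1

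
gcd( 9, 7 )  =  1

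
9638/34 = 4819/17 =283.47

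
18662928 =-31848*(  -  586 ) 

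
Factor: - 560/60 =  - 28/3 = - 2^2*3^( -1)*7^1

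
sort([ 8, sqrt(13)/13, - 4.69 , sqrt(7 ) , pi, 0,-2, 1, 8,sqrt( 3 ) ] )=[  -  4.69, - 2, 0,sqrt( 13)/13,1,sqrt( 3),sqrt(7), pi, 8 , 8 ]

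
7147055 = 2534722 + 4612333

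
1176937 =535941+640996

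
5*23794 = 118970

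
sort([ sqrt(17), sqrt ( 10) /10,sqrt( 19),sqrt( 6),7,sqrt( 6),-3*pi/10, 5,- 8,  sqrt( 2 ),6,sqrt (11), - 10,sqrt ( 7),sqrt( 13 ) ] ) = [-10, - 8, - 3 * pi/10,sqrt( 10) /10,  sqrt(2 ), sqrt (6), sqrt( 6), sqrt(7),sqrt(11),sqrt(13 ), sqrt (17),sqrt( 19 ),5, 6, 7]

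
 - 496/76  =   - 7+ 9/19  =  - 6.53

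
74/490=37/245 = 0.15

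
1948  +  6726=8674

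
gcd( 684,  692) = 4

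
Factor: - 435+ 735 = 2^2 *3^1*5^2  =  300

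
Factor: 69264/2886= 24  =  2^3*3^1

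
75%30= 15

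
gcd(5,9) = 1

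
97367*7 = 681569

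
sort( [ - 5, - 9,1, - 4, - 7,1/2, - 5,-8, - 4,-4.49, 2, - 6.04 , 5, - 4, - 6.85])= [ -9, - 8, - 7,- 6.85, - 6.04, - 5,-5 , - 4.49, - 4, - 4, - 4, 1/2, 1, 2,5]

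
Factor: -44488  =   - 2^3*67^1*83^1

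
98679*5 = 493395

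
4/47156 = 1/11789= 0.00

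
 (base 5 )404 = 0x68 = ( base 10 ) 104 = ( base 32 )38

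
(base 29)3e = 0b1100101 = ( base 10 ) 101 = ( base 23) 49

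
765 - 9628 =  - 8863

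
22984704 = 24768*928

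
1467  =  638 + 829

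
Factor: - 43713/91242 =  - 2^ ( - 1)*3^1*37^(-1)*137^ (  -  1 ) * 1619^1 = - 4857/10138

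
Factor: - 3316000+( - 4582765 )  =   - 7898765 = - 5^1 * 7^1*127^1 * 1777^1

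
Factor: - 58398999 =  -3^1*2039^1*9547^1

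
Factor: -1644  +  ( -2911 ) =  - 5^1*911^1 = - 4555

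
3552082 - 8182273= -4630191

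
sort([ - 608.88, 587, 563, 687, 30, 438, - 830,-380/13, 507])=[ - 830, - 608.88, - 380/13, 30,438, 507, 563,587, 687]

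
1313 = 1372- 59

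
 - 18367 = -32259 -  - 13892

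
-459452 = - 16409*28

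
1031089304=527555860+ 503533444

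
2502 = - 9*( - 278 ) 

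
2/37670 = 1/18835 = 0.00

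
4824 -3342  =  1482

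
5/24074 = 5/24074 = 0.00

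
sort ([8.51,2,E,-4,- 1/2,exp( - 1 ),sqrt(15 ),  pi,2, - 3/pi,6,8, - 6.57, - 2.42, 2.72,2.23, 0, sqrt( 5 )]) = [ - 6.57, - 4 , - 2.42, - 3/pi,  -  1/2,0,exp( - 1 ),2,2, 2.23,sqrt( 5 ),E,2.72,pi,sqrt( 15),6, 8,8.51 ] 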